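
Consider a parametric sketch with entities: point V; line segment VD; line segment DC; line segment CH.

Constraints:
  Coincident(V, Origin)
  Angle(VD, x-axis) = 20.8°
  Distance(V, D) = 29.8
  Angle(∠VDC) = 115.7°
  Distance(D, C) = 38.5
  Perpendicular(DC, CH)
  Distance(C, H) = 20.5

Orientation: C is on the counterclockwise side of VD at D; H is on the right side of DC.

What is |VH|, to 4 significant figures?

69.90

V is at the origin; VD runs at 20.8° with length 29.8, so D = 29.8·(cos 20.8°, sin 20.8°) = (27.86, 10.58). ∠VDC = 115.7°, so DC runs at 20.8° + (180° − 115.7°) = 85.10° from the x-axis; with |DC| = 38.5, C = D + 38.5·(cos 85.10°, sin 85.10°) = (31.15, 48.94). DC is perpendicular to CH; with |CH| = 20.5 on the right of DC, H = C + 20.5·(0.9963, -0.08542) = (51.57, 47.19). Then |VH| = |H − V| = 69.90.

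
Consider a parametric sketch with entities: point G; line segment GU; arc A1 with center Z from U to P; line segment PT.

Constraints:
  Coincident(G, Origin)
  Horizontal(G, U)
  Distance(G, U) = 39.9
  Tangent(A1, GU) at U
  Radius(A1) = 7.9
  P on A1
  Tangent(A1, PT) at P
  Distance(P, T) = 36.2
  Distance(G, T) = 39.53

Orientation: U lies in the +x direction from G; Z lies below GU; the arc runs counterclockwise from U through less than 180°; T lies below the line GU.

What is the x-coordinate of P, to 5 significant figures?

32.922

G is at the origin; GU is horizontal with |GU| = 39.9 and U on the +x side, so U = (39.900, 0.0000). Since A1 is tangent to GU there, ZU ⟂ GU, so Z = U + (0, -7.9) = (39.900, -7.9000). Since ZP ⟂ PT (tangency), |ZT| = √(7.9² + 36.2²) = 37.052 regardless of where P sits on A1. So T lies on both circle(G, 39.53) and circle(Z, 37.052); the below-GU intersection is T = (15.949, -36.170). P is the foot of the tangent from T: P = (32.922, -4.1958).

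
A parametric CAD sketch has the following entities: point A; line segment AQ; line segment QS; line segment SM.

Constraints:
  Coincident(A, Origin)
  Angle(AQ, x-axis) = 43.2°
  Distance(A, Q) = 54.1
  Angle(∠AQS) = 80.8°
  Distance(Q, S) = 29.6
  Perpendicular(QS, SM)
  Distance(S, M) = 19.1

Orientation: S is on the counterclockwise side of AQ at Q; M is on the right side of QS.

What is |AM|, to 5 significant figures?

75.470

∠AQS = 80.8°, so QS runs at 43.2° + (180° − 80.8°) = 142.40° from the x-axis; with |QS| = 29.6, S = Q + 29.6·(cos 142.40°, sin 142.40°) = (15.985, 55.094). The perpendicularity gives SM at right angles to QS; with |SM| = 19.1 on the right of QS, M = S + 19.1·(0.61015, 0.79229) = (27.639, 70.227). Then |AM| = |M − A| = 75.470.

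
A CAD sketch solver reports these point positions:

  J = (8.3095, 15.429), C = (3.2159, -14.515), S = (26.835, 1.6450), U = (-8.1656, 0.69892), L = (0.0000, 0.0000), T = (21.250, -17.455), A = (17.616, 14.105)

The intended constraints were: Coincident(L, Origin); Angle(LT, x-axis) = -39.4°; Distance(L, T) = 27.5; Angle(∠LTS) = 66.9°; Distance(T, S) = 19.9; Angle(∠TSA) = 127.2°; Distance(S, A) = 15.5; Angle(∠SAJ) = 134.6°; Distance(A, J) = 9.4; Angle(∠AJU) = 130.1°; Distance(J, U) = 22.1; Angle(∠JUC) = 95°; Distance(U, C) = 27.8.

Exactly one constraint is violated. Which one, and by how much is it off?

Distance(U, C) = 27.8 — off by 8.80.

L = (0.00, 0.00) ✓; LT at -39.40° ✓; |LT| = 27.50 ✓; ∠LTS = 66.90° ✓; |TS| = 19.90 ✓; ∠TSA = 127.2° ✓; |SA| = 15.50 ✓; ∠SAJ = 134.6° ✓; |AJ| = 9.400 ✓; ∠AJU = 130.1° ✓; |JU| = 22.10 ✓; ∠JUC = 95.00° ✓; |UC| = 19.00 ✗.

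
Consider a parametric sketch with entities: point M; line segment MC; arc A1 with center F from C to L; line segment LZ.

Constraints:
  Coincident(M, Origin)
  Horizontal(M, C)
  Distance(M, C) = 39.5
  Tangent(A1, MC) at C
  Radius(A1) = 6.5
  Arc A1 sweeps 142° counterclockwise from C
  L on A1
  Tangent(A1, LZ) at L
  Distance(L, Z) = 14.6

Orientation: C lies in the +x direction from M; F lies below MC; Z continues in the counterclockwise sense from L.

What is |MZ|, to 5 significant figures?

51.323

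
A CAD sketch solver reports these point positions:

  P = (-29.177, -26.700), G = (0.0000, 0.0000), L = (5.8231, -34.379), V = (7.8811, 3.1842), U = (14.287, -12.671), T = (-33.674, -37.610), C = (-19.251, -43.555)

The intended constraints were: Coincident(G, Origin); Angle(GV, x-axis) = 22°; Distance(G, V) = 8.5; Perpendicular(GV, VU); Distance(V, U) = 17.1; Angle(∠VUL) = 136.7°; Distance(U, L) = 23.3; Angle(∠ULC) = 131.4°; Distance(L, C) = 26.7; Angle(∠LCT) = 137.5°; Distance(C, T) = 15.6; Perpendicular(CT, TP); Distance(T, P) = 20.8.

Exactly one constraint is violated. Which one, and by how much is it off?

Distance(T, P) = 20.8 — off by 9.00.

G = (0.00, 0.00) ✓; GV at 22.00° ✓; |GV| = 8.500 ✓; ∠(GV, VU) = 90.00° ✓; |VU| = 17.10 ✓; ∠VUL = 136.7° ✓; |UL| = 23.30 ✓; ∠ULC = 131.4° ✓; |LC| = 26.70 ✓; ∠LCT = 137.5° ✓; |CT| = 15.60 ✓; ∠(CT, TP) = 90.00° ✓; |TP| = 11.80 ✗.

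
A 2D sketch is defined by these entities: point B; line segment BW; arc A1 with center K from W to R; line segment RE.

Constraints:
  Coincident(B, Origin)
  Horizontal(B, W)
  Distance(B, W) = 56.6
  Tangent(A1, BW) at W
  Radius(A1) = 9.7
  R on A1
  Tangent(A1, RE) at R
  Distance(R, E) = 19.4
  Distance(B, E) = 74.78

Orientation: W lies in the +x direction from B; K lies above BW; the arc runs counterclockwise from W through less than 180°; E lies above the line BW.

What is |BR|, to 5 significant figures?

66.597

Checks: |KW| = 9.700 ✓; |KR| = 9.700 ✓; ∠(KR, RE) = 90.00° ✓; |RE| = 19.40 ✓; |BE| = 74.78 ✓.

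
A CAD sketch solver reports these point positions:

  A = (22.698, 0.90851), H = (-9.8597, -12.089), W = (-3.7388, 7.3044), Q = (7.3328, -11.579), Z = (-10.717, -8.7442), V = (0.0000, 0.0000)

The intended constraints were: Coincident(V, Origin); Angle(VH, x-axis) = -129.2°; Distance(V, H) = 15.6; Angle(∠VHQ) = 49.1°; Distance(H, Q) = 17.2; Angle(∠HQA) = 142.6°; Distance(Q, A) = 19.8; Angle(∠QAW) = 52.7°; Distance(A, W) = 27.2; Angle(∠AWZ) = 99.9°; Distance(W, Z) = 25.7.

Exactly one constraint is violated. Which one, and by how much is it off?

Distance(W, Z) = 25.7 — off by 8.20.

V = (0.00, 0.00) ✓; VH at -129.2° ✓; |VH| = 15.60 ✓; ∠VHQ = 49.10° ✓; |HQ| = 17.20 ✓; ∠HQA = 142.6° ✓; |QA| = 19.80 ✓; ∠QAW = 52.70° ✓; |AW| = 27.20 ✓; ∠AWZ = 99.90° ✓; |WZ| = 17.50 ✗.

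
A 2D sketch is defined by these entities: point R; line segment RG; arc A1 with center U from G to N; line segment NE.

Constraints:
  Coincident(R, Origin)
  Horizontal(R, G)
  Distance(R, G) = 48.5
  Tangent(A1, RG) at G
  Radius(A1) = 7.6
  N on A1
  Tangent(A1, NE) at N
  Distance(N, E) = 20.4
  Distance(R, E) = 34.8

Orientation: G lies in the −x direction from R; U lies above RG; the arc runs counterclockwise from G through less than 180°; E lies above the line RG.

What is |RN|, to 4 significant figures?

42.76

Checks: |UN| = 7.600 ✓; ∠(UN, NE) = 90.00° ✓; |NE| = 20.40 ✓; |RE| = 34.80 ✓.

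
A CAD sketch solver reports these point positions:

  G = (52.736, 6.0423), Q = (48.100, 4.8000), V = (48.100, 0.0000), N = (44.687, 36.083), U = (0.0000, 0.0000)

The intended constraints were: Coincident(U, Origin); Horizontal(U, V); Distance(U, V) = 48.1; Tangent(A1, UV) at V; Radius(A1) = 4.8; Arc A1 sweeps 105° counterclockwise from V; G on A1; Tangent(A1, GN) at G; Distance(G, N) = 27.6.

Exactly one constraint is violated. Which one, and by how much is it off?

Distance(G, N) = 27.6 — off by 3.50.

U = (0.00, 0.00) ✓; U.y = 0.00, V.y = 0.00 ✓; |UV| = 48.10 ✓; ∠(QV, VU) = 90.00° ✓; |QV| = 4.800 ✓; bearing(Q→G) − bearing(Q→V) = 105.0° ✓; |QG| = 4.800 ✓; ∠(QG, GN) = 90.00° ✓; |GN| = 31.10 ✗.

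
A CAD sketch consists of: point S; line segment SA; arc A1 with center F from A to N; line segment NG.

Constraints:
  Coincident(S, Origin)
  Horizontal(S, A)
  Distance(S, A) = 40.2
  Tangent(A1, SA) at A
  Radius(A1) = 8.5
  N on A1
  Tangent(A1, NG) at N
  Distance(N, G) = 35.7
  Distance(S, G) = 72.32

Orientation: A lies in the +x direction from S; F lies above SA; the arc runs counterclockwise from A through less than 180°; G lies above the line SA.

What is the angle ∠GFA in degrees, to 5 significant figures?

145.23°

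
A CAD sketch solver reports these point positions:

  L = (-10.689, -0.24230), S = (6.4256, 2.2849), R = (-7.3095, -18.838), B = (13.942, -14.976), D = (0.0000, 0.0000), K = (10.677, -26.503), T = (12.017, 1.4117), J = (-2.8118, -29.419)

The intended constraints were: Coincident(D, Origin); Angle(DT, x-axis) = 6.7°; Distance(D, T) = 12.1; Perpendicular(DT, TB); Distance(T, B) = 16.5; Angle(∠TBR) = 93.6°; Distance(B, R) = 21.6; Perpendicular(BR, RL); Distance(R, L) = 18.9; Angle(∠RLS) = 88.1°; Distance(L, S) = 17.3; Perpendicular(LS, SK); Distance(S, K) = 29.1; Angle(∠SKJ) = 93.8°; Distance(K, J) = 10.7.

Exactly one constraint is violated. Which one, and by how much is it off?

Distance(K, J) = 10.7 — off by 3.10.

D = (0.00, 0.00) ✓; DT at 6.700° ✓; |DT| = 12.10 ✓; ∠(DT, TB) = 90.00° ✓; |TB| = 16.50 ✓; ∠TBR = 93.60° ✓; |BR| = 21.60 ✓; ∠(BR, RL) = 90.00° ✓; |RL| = 18.90 ✓; ∠RLS = 88.10° ✓; |LS| = 17.30 ✓; ∠(LS, SK) = 90.00° ✓; |SK| = 29.10 ✓; ∠SKJ = 93.80° ✓; |KJ| = 13.80 ✗.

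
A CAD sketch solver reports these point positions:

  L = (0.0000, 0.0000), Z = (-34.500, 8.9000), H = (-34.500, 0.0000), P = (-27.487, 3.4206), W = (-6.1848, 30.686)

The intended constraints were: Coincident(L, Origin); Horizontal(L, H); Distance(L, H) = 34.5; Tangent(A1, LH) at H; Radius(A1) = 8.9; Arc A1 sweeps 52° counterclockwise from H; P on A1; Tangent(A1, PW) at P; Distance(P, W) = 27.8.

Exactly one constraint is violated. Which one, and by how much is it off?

Distance(P, W) = 27.8 — off by 6.80.

L = (0.00, 0.00) ✓; L.y = 0.00, H.y = 0.00 ✓; |LH| = 34.50 ✓; ∠(ZH, HL) = 90.00° ✓; |ZH| = 8.900 ✓; bearing(Z→P) − bearing(Z→H) = 52.00° ✓; |ZP| = 8.900 ✓; ∠(ZP, PW) = 90.00° ✓; |PW| = 34.60 ✗.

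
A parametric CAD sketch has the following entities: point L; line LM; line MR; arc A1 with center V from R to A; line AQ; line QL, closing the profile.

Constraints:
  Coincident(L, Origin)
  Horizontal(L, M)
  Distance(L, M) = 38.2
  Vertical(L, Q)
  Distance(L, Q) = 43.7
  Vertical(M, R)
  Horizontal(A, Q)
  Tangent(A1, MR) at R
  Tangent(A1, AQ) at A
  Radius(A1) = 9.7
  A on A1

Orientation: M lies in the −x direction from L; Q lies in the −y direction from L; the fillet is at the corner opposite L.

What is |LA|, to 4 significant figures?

52.17

The virtual corner opposite L is at (-38.20, -43.70). The tangent condition forces VR to be normal to MR and tangency of A1 to AQ means the radius VA is perpendicular to AQ, with radius 9.7, so the center V sits 9.7 in from both sides at V = (-28.50, -34.00). That places the tangent points at R = (-38.20, -34.00) on MR and A = (-28.50, -43.70) on AQ. Then |LA| = |A − L| = 52.17.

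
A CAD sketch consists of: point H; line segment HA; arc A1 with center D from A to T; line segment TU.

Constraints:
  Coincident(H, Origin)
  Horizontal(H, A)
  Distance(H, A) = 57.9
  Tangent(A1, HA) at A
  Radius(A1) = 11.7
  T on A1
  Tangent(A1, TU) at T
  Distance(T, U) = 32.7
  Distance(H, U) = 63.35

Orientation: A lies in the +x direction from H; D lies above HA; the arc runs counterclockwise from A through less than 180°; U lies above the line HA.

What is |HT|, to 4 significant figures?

69.51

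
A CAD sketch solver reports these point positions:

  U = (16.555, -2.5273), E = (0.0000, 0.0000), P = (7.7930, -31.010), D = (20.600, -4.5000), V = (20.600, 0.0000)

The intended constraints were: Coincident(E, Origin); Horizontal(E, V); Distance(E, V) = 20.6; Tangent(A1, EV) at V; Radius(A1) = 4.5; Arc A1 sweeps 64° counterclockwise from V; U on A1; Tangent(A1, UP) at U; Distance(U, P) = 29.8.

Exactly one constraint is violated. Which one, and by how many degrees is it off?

Tangent(A1, UP) at U — off by 8.90°.

E = (0.00, 0.00) ✓; E.y = 0.00, V.y = 0.00 ✓; |EV| = 20.60 ✓; ∠(DV, VE) = 90.00° ✓; |DV| = 4.500 ✓; bearing(D→U) − bearing(D→V) = 64.00° ✓; |DU| = 4.500 ✓; ∠(DU, UP) = 81.10° ✗; |UP| = 29.80 ✓.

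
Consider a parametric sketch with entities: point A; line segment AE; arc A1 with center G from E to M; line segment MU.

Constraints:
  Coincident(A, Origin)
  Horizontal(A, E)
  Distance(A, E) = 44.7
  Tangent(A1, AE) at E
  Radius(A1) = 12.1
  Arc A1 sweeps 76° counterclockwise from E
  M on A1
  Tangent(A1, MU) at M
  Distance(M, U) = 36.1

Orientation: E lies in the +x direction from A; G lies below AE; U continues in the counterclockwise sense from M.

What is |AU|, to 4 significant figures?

50.40

A is at the origin; A and E share the same y with |AE| = 44.7 and E on the +x side, so E = (44.70, 0.000). Since A1 is tangent to AE there, GE ⟂ AE, so G = E + (0, -12.1) = (44.70, -12.10). On A1, E sits at bearing 90° from G; a 76° counterclockwise sweep puts M at bearing 166°, so M = G + 12.1·(cos 166°, sin 166°) = (32.96, -9.173). The tangent condition forces GM to be normal to MU, so MU runs along (−sin 166°, cos 166°); with |MU| = 36.1, U = (24.23, -44.20). Then |AU| = |U − A| = 50.40.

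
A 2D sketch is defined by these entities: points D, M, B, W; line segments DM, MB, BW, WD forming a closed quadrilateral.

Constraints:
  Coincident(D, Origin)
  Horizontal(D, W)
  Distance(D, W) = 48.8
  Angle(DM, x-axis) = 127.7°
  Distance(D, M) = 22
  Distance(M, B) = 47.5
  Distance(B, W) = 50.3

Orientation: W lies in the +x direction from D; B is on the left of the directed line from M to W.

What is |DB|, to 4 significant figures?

51.36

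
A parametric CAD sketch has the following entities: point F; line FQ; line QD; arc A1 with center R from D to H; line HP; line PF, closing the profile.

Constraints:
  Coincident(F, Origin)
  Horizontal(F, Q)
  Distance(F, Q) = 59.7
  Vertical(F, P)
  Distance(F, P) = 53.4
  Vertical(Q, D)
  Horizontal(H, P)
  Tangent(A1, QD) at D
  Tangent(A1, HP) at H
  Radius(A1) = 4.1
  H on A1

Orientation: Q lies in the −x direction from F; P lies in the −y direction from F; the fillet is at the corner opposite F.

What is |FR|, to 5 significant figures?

74.309

F and P share the same x with |FP| = 53.4 and P on the −y side, so P = (0.0000, -53.400). The virtual corner opposite F is at (-59.700, -53.400). The tangent condition forces RD to be normal to QD and the tangent condition forces RH to be normal to HP, with radius 4.1, so the center R sits 4.1 in from both sides at R = (-55.600, -49.300). Then |FR| = |R − F| = 74.309.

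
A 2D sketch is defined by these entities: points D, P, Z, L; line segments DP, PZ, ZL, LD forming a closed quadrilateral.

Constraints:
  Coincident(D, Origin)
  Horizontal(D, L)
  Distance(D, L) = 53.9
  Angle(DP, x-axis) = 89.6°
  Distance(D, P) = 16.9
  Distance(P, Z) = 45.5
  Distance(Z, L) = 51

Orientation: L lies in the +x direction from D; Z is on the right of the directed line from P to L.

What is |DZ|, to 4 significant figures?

29.39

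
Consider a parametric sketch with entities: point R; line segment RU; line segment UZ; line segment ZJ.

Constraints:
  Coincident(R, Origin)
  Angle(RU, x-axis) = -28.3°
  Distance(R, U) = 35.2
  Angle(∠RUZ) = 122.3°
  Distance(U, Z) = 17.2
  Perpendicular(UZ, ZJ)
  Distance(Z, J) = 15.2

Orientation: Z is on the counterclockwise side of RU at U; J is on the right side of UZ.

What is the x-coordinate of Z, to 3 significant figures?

46.0

R is at the origin; RU runs at -28.3° with length 35.2, so U = 35.2·(cos -28.3°, sin -28.3°) = (31.0, -16.7). ∠RUZ = 122.3°, so UZ runs at -28.3° + (180° − 122.3°) = 29.4° from the x-axis; with |UZ| = 17.2, Z = U + 17.2·(cos 29.4°, sin 29.4°) = (46.0, -8.24). So Z.x = 46.0.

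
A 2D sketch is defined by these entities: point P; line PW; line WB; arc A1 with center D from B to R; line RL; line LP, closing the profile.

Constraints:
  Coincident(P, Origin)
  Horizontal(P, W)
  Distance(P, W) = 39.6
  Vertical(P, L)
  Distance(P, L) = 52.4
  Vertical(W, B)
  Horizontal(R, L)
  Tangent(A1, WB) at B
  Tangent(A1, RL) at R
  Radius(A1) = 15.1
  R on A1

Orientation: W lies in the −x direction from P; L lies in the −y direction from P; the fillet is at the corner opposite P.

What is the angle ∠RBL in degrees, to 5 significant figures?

24.127°

P is at the origin; P and W share the same y with |PW| = 39.6 and W on the −x side, so W = (-39.600, 0.0000). P and L share the same x with |PL| = 52.4 and L on the −y side, so L = (0.0000, -52.400). The virtual corner opposite P is at (-39.600, -52.400). Tangency of A1 to WB means the radius DB is perpendicular to WB and the tangent condition forces DR to be normal to RL, with radius 15.1, so the center D sits 15.1 in from both sides at D = (-24.500, -37.300). That places the tangent points at B = (-39.600, -37.300) on WB and R = (-24.500, -52.400) on RL. Then cos ∠RBL = BR·BL / (|BR||BL|), giving 24.127°.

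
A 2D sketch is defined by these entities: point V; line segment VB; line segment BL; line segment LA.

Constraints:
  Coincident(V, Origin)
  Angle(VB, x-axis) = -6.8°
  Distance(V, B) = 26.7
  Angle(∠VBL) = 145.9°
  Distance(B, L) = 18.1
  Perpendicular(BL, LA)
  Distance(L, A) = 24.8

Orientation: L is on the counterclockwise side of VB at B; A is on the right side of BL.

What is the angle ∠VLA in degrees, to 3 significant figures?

110°

∠VBL = 145.9°, so BL runs at -6.8° + (180° − 145.9°) = 27.3° from the x-axis; with |BL| = 18.1, L = B + 18.1·(cos 27.3°, sin 27.3°) = (42.6, 5.14). BL is perpendicular to LA; with |LA| = 24.8 on the right of BL, A = L + 24.8·(0.459, -0.889) = (54.0, -16.9). Then cos ∠VLA = LV·LA / (|LV||LA|), giving 110°.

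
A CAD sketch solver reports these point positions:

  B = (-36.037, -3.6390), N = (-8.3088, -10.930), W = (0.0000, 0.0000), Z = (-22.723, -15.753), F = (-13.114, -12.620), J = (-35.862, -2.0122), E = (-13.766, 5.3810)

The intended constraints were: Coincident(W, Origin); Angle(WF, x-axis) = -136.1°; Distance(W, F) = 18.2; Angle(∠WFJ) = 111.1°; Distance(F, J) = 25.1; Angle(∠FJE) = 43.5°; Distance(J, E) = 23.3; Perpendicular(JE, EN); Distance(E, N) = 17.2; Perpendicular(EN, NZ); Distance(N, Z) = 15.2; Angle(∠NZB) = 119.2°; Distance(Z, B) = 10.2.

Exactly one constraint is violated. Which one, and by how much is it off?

Distance(Z, B) = 10.2 — off by 7.80.

W = (0.00, 0.00) ✓; WF at -136.1° ✓; |WF| = 18.20 ✓; ∠WFJ = 111.1° ✓; |FJ| = 25.10 ✓; ∠FJE = 43.50° ✓; |JE| = 23.30 ✓; ∠(JE, EN) = 90.00° ✓; |EN| = 17.20 ✓; ∠(EN, NZ) = 90.00° ✓; |NZ| = 15.20 ✓; ∠NZB = 119.2° ✓; |ZB| = 18.00 ✗.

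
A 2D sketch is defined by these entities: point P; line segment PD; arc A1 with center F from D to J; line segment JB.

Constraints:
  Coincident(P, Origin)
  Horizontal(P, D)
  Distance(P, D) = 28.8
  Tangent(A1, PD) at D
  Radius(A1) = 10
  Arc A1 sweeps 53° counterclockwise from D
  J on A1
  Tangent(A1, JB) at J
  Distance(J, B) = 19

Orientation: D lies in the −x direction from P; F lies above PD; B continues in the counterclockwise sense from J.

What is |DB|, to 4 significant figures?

27.28

P is at the origin; PD is horizontal with |PD| = 28.8 and D on the −x side, so D = (-28.80, 0.000). Tangency of A1 to PD means the radius FD is perpendicular to PD, so F = D + (0, 10) = (-28.80, 10.00). On A1, D sits at bearing -90° from F; a 53° counterclockwise sweep puts J at bearing -37°, so J = F + 10.0·(cos -37°, sin -37°) = (-20.81, 3.982). A1 meets JB tangentially, so FJ is at right angles to JB, so JB runs along (−sin -37°, cos -37°); with |JB| = 19.0, B = (-9.379, 19.16). Then |DB| = |B − D| = 27.28.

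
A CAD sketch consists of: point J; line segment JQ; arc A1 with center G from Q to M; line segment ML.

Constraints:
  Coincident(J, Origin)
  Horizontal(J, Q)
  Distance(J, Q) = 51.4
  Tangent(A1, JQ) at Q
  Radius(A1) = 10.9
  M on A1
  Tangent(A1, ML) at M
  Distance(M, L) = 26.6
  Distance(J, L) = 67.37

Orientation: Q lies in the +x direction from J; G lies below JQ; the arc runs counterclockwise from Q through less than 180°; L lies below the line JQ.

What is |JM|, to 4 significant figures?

44.84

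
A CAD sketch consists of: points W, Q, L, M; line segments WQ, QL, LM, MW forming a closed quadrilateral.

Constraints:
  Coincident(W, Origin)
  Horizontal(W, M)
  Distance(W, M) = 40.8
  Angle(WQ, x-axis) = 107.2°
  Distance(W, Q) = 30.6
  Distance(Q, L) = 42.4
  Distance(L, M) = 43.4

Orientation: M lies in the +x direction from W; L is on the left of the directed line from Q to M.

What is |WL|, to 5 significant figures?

52.639

W is at the origin; W and M share the same y with |WM| = 40.8 and M in +x, so M = (40.8, 0). WQ runs at 107.2° with |WQ| = 30.6, so Q = (-9.0487, 29.232). L is determined by |QL| = 42.4 and |LM| = 43.4 together: it lies at the intersection of circle(Q, 42.4) and circle(M, 43.4). With |QM| = 57.787, the foot of the radical line on QM is 28.151 from Q and the perpendicular offset is √(42.4² − 28.151²) = 31.706. Taking the left-of-QM solution: L = (31.274, 42.342).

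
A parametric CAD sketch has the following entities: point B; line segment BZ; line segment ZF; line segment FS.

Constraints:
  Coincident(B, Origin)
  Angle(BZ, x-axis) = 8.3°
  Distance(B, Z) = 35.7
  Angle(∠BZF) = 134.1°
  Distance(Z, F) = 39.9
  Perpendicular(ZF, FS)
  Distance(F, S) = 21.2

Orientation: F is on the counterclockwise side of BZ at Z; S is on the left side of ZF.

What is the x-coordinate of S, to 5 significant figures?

41.471

B is at the origin; BZ runs at 8.3° with length 35.7, so Z = 35.7·(cos 8.3°, sin 8.3°) = (35.326, 5.1535). ∠BZF = 134.1°, so ZF runs at 8.3° + (180° − 134.1°) = 54.200° from the x-axis; with |ZF| = 39.9, F = Z + 39.9·(cos 54.200°, sin 54.200°) = (58.666, 37.515). ZF is perpendicular to FS; with |FS| = 21.2 on the left of ZF, S = F + 21.2·(-0.81106, 0.58496) = (41.471, 49.916). So S.x = 41.471.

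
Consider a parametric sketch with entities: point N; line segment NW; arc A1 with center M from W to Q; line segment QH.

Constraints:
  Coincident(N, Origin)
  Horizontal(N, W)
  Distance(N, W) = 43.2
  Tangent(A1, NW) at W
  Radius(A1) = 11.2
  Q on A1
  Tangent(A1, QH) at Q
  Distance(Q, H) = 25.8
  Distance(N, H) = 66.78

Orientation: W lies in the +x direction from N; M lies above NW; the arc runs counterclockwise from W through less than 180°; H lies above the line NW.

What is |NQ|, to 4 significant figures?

55.37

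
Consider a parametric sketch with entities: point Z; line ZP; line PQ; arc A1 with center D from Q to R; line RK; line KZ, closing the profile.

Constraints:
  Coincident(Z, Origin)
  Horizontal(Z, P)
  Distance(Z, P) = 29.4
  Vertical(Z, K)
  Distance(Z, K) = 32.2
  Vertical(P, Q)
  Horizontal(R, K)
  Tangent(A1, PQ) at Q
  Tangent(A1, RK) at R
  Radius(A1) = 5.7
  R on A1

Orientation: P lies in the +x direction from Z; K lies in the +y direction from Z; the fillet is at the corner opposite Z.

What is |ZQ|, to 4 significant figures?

39.58

Z is at the origin; ZP is horizontal with |ZP| = 29.4 and P on the +x side, so P = (29.40, 0.000). Z and K share the same x with |ZK| = 32.2 and K on the +y side, so K = (0.000, 32.20). The virtual corner opposite Z is at (29.40, 32.20). Tangency of A1 to PQ means the radius DQ is perpendicular to PQ and since A1 is tangent to RK there, DR ⟂ RK, with radius 5.7, so the center D sits 5.7 in from both sides at D = (23.70, 26.50). That places the tangent points at Q = (29.40, 26.50) on PQ and R = (23.70, 32.20) on RK. Then |ZQ| = |Q − Z| = 39.58.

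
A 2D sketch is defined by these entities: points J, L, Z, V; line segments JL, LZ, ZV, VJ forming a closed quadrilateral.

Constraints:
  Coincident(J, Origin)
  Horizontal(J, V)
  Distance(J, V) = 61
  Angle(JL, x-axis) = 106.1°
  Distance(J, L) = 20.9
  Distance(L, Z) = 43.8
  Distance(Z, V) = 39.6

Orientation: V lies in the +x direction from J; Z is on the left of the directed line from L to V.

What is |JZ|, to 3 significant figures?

48.1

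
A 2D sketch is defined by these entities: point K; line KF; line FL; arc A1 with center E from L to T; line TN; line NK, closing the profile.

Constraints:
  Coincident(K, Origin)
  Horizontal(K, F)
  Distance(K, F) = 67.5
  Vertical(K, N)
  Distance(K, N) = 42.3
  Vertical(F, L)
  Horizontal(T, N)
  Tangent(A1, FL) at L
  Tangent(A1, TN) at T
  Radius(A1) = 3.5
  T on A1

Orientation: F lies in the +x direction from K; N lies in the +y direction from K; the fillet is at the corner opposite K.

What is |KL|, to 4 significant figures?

77.86

K is at the origin; K and F share the same y with |KF| = 67.5 and F on the +x side, so F = (67.50, 0.000). KN is vertical with |KN| = 42.3 and N on the +y side, so N = (0.000, 42.30). The virtual corner opposite K is at (67.50, 42.30). Since A1 is tangent to FL there, EL ⟂ FL and since A1 is tangent to TN there, ET ⟂ TN, with radius 3.5, so the center E sits 3.5 in from both sides at E = (64.00, 38.80). That places the tangent points at L = (67.50, 38.80) on FL and T = (64.00, 42.30) on TN. Then |KL| = |L − K| = 77.86.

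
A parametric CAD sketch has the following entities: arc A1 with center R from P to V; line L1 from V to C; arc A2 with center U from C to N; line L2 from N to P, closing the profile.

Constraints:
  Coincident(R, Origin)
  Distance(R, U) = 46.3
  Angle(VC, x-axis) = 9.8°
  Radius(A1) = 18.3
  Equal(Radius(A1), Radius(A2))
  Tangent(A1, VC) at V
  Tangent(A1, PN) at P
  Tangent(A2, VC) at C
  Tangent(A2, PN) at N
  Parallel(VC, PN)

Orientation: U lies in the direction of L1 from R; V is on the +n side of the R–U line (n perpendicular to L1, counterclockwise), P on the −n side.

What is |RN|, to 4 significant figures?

49.79

Tangency of A1 to both parallel lines with radius 18.3 puts V and P at R ± 18.3·n: V = (-3.115, 18.03), P = (3.115, -18.03). Equal radii place C and N the same way about U: C = U + 18.3·n = (42.51, 25.91), N = U − 18.3·n = (48.74, -10.15). Then |RN| = |N − R| = 49.79.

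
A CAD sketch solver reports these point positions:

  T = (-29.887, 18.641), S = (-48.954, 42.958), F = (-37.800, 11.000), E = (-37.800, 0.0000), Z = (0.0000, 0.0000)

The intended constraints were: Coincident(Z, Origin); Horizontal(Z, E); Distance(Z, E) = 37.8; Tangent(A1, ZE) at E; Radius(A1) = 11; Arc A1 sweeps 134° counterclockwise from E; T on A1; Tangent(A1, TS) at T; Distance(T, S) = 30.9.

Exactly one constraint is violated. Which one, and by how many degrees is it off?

Tangent(A1, TS) at T — off by 5.90°.

Z = (0.00, 0.00) ✓; Z.y = 0.00, E.y = 0.00 ✓; |ZE| = 37.80 ✓; ∠(FE, EZ) = 90.00° ✓; |FE| = 11.00 ✓; bearing(F→T) − bearing(F→E) = 134.0° ✓; |FT| = 11.00 ✓; ∠(FT, TS) = 95.90° ✗; |TS| = 30.90 ✓.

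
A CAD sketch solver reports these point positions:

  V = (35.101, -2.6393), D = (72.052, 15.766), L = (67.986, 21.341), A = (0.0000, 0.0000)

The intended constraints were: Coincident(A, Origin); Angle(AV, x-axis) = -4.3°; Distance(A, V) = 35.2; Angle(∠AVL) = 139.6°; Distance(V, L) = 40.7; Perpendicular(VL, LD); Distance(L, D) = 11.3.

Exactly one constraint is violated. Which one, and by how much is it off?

Distance(L, D) = 11.3 — off by 4.40.

A = (0.00, 0.00) ✓; AV at -4.300° ✓; |AV| = 35.20 ✓; ∠AVL = 139.6° ✓; |VL| = 40.70 ✓; ∠(VL, LD) = 90.00° ✓; |LD| = 6.900 ✗.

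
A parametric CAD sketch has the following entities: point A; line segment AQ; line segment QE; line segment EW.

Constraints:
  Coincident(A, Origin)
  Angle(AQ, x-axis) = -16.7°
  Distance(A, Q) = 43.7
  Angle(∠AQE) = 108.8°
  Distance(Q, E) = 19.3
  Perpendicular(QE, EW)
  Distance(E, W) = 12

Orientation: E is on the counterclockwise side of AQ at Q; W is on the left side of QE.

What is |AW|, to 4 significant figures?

44.46

A is at the origin; AQ runs at -16.7° with length 43.7, so Q = 43.7·(cos -16.7°, sin -16.7°) = (41.86, -12.56). ∠AQE = 108.8°, so QE runs at -16.7° + (180° − 108.8°) = 54.50° from the x-axis; with |QE| = 19.3, E = Q + 19.3·(cos 54.50°, sin 54.50°) = (53.06, 3.155). QE ⟂ EW; with |EW| = 12.0 on the left of QE, W = E + 12.0·(-0.8141, 0.5807) = (43.30, 10.12). Then |AW| = |W − A| = 44.46.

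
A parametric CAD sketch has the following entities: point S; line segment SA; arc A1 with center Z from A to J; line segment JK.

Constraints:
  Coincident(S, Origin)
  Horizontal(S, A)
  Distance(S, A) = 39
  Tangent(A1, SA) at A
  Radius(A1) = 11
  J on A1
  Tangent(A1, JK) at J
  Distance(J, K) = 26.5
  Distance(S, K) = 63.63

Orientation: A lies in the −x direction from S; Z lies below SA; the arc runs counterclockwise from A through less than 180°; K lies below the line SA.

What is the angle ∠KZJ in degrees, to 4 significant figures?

67.46°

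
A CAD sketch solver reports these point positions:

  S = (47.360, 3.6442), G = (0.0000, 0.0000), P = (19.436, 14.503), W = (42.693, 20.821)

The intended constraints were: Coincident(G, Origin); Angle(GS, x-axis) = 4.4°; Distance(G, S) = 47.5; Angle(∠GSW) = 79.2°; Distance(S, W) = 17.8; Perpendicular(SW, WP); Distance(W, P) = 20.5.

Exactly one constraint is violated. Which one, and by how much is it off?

Distance(W, P) = 20.5 — off by 3.60.

G = (0.00, 0.00) ✓; GS at 4.400° ✓; |GS| = 47.50 ✓; ∠GSW = 79.20° ✓; |SW| = 17.80 ✓; ∠(SW, WP) = 90.00° ✓; |WP| = 24.10 ✗.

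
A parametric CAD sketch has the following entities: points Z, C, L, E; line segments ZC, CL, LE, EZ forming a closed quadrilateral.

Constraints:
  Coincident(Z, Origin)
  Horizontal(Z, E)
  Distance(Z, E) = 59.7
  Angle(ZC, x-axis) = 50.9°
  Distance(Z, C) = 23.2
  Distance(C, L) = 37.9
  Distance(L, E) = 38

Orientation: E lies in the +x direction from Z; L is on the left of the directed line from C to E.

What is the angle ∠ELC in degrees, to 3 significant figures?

79.5°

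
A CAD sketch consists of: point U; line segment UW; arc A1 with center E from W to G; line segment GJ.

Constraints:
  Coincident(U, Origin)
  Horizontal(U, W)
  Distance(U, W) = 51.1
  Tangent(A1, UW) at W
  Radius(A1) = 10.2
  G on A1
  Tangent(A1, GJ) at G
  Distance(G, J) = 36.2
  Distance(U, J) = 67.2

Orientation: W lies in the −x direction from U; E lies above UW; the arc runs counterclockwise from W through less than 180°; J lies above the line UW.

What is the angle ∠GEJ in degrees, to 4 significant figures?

74.26°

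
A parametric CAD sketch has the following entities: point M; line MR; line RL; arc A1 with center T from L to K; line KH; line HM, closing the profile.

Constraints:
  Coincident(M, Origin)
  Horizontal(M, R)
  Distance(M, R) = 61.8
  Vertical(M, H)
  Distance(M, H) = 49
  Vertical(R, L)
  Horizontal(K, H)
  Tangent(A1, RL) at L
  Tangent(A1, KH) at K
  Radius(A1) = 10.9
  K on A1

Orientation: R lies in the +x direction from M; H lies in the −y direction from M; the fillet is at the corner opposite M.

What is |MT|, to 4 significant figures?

63.58

M is at the origin; MR is horizontal with |MR| = 61.8 and R on the +x side, so R = (61.80, 0.000). M and H share the same x with |MH| = 49.0 and H on the −y side, so H = (0.000, -49.00). The virtual corner opposite M is at (61.80, -49.00). A1 meets RL tangentially, so TL is at right angles to RL and the tangent condition forces TK to be normal to KH, with radius 10.9, so the center T sits 10.9 in from both sides at T = (50.90, -38.10). Then |MT| = |T − M| = 63.58.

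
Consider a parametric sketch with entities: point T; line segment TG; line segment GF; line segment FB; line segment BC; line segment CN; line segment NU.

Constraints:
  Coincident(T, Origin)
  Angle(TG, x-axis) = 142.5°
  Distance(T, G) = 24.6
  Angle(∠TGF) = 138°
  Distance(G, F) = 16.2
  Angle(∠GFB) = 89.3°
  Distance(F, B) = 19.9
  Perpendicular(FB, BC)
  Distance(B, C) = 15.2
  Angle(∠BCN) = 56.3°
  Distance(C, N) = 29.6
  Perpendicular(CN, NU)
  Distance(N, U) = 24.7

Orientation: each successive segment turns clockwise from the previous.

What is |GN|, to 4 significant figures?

18.10

T is at the origin; TG runs at 142.5° with length 24.6, so G = (-19.52, 14.98). ∠TGF = 138.0° gives GF at 100.5° from the x-axis; with |GF| = 16.2, F = (-22.47, 30.90). ∠GFB = 89.3° gives FB at 9.800° from the x-axis; with |FB| = 19.9, B = (-2.859, 34.29). The perpendicularity gives BC at right angles to FB, so BC runs at -80.20°; with |BC| = 15.2, C = (-0.2719, 19.31). ∠BCN = 56.3° gives CN at 156.1° from the x-axis; with |CN| = 29.6, N = (-27.33, 31.31). Then |GN| = |N − G| = 18.10.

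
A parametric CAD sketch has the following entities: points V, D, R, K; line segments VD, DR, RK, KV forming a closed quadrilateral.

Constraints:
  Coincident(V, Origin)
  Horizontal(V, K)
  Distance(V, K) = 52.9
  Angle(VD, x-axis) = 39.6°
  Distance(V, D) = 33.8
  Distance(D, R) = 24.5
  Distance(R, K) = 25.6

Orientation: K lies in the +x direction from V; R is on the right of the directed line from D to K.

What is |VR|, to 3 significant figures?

27.6

Checks: |DR| = 24.50 ✓; |RK| = 25.60 ✓.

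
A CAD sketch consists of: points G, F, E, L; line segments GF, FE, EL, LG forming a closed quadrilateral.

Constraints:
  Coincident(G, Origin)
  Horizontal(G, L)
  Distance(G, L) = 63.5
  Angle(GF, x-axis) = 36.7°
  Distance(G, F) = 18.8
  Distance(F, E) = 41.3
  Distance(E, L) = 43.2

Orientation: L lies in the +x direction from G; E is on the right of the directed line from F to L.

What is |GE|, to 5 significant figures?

40.543

G is at the origin; G and L share the same y with |GL| = 63.5 and L in +x, so L = (63.5, 0). GF runs at 36.7° with |GF| = 18.8, so F = (15.073, 11.235). E is determined by |FE| = 41.3 and |EL| = 43.2 together: it lies at the intersection of circle(F, 41.3) and circle(L, 43.2). With |FL| = 49.713, the foot of the radical line on FL is 23.242 from F and the perpendicular offset is √(41.3² − 23.242²) = 34.140. Taking the right-of-FL solution: E = (29.998, -27.274).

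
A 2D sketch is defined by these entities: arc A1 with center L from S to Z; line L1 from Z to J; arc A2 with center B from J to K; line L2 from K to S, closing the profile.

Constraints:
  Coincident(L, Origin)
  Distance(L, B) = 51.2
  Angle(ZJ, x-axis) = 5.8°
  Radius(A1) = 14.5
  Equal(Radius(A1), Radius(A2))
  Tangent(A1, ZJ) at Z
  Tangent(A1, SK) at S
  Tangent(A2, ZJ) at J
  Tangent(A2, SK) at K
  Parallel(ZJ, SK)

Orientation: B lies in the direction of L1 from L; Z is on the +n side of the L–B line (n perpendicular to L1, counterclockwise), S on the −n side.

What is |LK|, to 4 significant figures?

53.21

The slot axis is L1's direction at 5.8°, so u = (cos 5.8°, sin 5.8°) = (0.9949, 0.1011) and n = (−sin 5.8°, cos 5.8°) = (-0.1011, 0.9949). L is at the origin and B lies 51.2 along u from L, so B = 51.2·u = (50.94, 5.174). Tangency of A1 to both parallel lines with radius 14.5 puts Z and S at L ± 14.5·n: Z = (-1.465, 14.43), S = (1.465, -14.43). Equal radii place J and K the same way about B: J = B + 14.5·n = (49.47, 19.60), K = B − 14.5·n = (52.40, -9.252). Then |LK| = |K − L| = 53.21.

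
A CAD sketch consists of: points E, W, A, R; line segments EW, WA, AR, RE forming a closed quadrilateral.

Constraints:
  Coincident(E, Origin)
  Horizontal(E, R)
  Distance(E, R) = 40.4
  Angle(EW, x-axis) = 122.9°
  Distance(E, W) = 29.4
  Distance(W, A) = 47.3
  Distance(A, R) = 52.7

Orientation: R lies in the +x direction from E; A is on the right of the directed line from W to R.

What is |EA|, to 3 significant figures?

23.1

E is at the origin; ER is horizontal with |ER| = 40.4 and R in +x, so R = (40.4, 0). EW runs at 122.9° with |EW| = 29.4, so W = (-16.0, 24.7). A is determined by |WA| = 47.3 and |AR| = 52.7 together: it lies at the intersection of circle(W, 47.3) and circle(R, 52.7). With |WR| = 61.5, the foot of the radical line on WR is 26.4 from W and the perpendicular offset is √(47.3² − 26.4²) = 39.3. Taking the right-of-WR solution: A = (-7.55, -21.9).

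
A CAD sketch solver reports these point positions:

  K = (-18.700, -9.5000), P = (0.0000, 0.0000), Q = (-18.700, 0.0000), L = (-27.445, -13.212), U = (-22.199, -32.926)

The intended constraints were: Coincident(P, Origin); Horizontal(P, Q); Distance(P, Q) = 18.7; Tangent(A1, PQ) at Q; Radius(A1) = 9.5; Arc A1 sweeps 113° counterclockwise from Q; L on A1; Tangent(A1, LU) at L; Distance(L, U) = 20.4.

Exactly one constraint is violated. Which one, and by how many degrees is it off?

Tangent(A1, LU) at L — off by 8.10°.

P = (0.00, 0.00) ✓; P.y = 0.00, Q.y = 0.00 ✓; |PQ| = 18.70 ✓; ∠(KQ, QP) = 90.00° ✓; |KQ| = 9.500 ✓; bearing(K→L) − bearing(K→Q) = 113.0° ✓; |KL| = 9.500 ✓; ∠(KL, LU) = 98.10° ✗; |LU| = 20.40 ✓.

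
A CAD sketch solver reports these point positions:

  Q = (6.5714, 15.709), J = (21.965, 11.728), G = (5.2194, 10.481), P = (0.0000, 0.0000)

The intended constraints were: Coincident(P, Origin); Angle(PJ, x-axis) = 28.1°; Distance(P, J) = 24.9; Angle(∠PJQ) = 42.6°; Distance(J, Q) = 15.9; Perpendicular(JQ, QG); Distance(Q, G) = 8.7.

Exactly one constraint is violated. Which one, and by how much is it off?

Distance(Q, G) = 8.7 — off by 3.30.

P = (0.00, 0.00) ✓; PJ at 28.10° ✓; |PJ| = 24.90 ✓; ∠PJQ = 42.60° ✓; |JQ| = 15.90 ✓; ∠(JQ, QG) = 90.00° ✓; |QG| = 5.400 ✗.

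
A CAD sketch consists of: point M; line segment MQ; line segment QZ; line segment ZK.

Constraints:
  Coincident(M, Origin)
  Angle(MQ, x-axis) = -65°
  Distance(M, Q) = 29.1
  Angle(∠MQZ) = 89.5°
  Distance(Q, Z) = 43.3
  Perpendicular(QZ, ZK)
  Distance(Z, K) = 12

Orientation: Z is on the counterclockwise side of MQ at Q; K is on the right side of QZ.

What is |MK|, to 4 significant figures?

59.52

M is at the origin; MQ runs at -65.0° with length 29.1, so Q = 29.1·(cos -65.0°, sin -65.0°) = (12.30, -26.37). ∠MQZ = 89.5°, so QZ runs at -65.0° + (180° − 89.5°) = 25.50° from the x-axis; with |QZ| = 43.3, Z = Q + 43.3·(cos 25.50°, sin 25.50°) = (51.38, -7.732). QZ ⟂ ZK; with |ZK| = 12.0 on the right of QZ, K = Z + 12.0·(0.4305, -0.9026) = (56.55, -18.56). Then |MK| = |K − M| = 59.52.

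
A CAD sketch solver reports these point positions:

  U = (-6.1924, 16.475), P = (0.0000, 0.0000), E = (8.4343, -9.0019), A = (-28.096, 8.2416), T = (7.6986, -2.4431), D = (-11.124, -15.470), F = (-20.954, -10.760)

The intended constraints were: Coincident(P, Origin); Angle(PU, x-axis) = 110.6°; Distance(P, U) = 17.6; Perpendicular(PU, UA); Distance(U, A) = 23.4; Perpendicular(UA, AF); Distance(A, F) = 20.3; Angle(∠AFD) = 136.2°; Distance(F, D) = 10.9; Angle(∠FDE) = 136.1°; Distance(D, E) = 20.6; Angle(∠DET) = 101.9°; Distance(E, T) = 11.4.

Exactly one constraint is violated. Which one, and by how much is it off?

Distance(E, T) = 11.4 — off by 4.80.

P = (0.00, 0.00) ✓; PU at 110.6° ✓; |PU| = 17.60 ✓; ∠(PU, UA) = 90.00° ✓; |UA| = 23.40 ✓; ∠(UA, AF) = 90.00° ✓; |AF| = 20.30 ✓; ∠AFD = 136.2° ✓; |FD| = 10.90 ✓; ∠FDE = 136.1° ✓; |DE| = 20.60 ✓; ∠DET = 101.9° ✓; |ET| = 6.600 ✗.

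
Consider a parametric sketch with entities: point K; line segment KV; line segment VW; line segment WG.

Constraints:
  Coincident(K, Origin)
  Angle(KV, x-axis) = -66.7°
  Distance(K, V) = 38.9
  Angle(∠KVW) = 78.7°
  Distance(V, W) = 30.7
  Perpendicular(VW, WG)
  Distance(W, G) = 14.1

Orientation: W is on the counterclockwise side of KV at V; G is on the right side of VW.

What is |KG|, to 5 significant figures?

57.116

K is at the origin; KV runs at -66.7° with length 38.9, so V = 38.9·(cos -66.7°, sin -66.7°) = (15.387, -35.728). ∠KVW = 78.7°, so VW runs at -66.7° + (180° − 78.7°) = 34.600° from the x-axis; with |VW| = 30.7, W = V + 30.7·(cos 34.600°, sin 34.600°) = (40.657, -18.295). The perpendicularity gives WG at right angles to VW; with |WG| = 14.1 on the right of VW, G = W + 14.1·(0.56784, -0.82314) = (48.664, -29.901). Then |KG| = |G − K| = 57.116.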